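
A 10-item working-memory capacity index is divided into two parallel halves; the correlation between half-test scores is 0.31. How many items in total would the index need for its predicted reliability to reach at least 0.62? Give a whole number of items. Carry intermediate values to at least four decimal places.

19

Corrected full-test reliability: r_full = 2 × 0.31 / (1 + 0.31) ≈ 0.4733
Solve Spearman-Brown for n: n = 0.62(1 − 0.4733) / [0.4733(1 − 0.62)] = 1.8157
Required items = 1.8157 × 10 = 18.16, so 19 items.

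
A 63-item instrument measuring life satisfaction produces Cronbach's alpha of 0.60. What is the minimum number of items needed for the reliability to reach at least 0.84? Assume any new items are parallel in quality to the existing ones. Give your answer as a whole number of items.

Rearranging the Spearman-Brown formula for n,
n = r*(1 − r) / [ r (1 − r*) ]
n = [0.84 × 0.40] / [0.60 × 0.16]
  = 0.3360 / 0.0960 = 3.5000
3.5000 × 63 = 220.50 → 221 items

221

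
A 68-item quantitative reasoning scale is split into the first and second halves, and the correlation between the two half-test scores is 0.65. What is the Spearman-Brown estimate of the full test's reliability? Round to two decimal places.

0.79

r_full = 2(0.65) / (1 + 0.65)
r_full = 1.3000 / 1.6500 ≈ 0.7879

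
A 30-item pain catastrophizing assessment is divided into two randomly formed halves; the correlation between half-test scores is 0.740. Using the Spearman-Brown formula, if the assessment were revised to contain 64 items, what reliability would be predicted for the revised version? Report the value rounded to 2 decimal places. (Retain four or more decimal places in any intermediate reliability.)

0.92

Full-test reliability from the split-half r: r_full = 2(0.740)/(1 + 0.740) = 0.8506
Then adjust to 64 items: n = 64/30 = 2.1333
r_new = n·r_full / (1 + (n − 1)·r_full) = 1.8146 / 1.9640 ≈ 0.9239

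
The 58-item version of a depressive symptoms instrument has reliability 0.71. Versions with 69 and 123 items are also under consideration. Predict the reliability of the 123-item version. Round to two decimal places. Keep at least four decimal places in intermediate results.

0.84

Only the ratio of lengths matters: n = 123/58 = 2.1207
r_{123} = n·r / (1 + (n − 1)·r) = 1.5057 / 1.7957 ≈ 0.8385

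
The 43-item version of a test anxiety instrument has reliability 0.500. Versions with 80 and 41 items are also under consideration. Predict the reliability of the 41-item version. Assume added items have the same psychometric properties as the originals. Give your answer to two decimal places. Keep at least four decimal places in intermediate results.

Only the ratio of lengths matters: n = 41/43 = 0.9535
r_{41} = n·r / (1 + (n − 1)·r) = 0.4768 / 0.9768 ≈ 0.4881

0.49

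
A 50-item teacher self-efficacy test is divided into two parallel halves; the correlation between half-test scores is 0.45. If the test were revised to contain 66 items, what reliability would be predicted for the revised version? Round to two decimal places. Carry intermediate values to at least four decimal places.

First correct the split-half correlation to full-test reliability: r_full = 2 × 0.45 / (1 + 0.45) ≈ 0.6207
Length factor from 50 to 66 items: n = 66/50 = 1.3200
r_new = n·r_full / (1 + (n − 1)·r_full) = 0.8193 / 1.1986 ≈ 0.6835

0.68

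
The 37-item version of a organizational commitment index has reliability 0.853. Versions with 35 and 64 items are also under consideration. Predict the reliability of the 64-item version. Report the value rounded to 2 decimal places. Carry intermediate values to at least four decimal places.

0.91

Only the ratio of lengths matters: n = 64/37 = 1.7297
r_{64} = n·r / (1 + (n − 1)·r) = 1.4754 / 1.6224 ≈ 0.9094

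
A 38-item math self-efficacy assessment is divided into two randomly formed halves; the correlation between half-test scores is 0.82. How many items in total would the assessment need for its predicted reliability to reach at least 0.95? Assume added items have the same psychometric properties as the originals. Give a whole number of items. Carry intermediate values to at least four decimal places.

80

Corrected full-test reliability: r_full = 2 × 0.82 / (1 + 0.82) ≈ 0.9011
n = r_tgt(1 − r_full) / [r_full(1 − r_tgt)] = 0.95 × 0.0989 / (0.9011 × 0.05) ≈ 2.0853
Required items = 2.0853 × 38 = 79.24, so 80 items.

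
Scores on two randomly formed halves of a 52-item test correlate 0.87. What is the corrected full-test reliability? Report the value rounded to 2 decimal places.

0.93

Each half is half the length of the full test, so the full test is n = 2 times a half.
r_full = 2(0.87) / (1 + 0.87)
r_full = 1.7400 / 1.8700 ≈ 0.9305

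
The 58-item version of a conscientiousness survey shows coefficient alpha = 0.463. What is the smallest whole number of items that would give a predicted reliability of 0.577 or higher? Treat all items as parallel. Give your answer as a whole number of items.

92

Invert Spearman-Brown to solve for n:
n = r_target (1 − r_old) / [ r_old (1 − r_target) ]
n = [0.577 × 0.537] / [0.463 × 0.423]
  = 0.309849 / 0.195849 = 1.5821
1.5821 × 58 = 91.76 → 92 items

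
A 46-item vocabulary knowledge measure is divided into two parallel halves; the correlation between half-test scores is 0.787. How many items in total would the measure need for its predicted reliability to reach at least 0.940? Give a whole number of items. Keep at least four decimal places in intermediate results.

98

r_full = 2(0.787)/(1 + 0.787) = 0.8808
n = r_tgt(1 − r_full) / [r_full(1 − r_tgt)] = 0.940 × 0.1192 / (0.8808 × 0.060) ≈ 2.1202
Required items = 2.1202 × 46 = 97.53, so 98 items.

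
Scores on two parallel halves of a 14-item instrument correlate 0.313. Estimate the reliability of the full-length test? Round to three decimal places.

0.477

The full test is twice the length of either half (n = 2).
r_full = 2r_hh / (1 + r_hh) = 2 × 0.313 / (1 + 0.313)
       = 0.6260 / 1.3130 = 0.4768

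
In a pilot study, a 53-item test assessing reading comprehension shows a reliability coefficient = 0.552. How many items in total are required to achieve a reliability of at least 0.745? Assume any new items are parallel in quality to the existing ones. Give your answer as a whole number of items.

126

n = 0.745 × (1 − 0.552) / [ 0.552 × (1 − 0.745) ]
  = 0.333760 / 0.140760 = 2.3711
2.3711 × 53 = 125.67 → 126 items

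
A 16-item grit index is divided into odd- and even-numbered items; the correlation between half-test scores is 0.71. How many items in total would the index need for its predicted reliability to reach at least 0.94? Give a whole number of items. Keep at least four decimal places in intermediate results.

Corrected full-test reliability: r_full = 2 × 0.71 / (1 + 0.71) ≈ 0.8304
n = r_tgt(1 − r_full) / [r_full(1 − r_tgt)] = 0.94 × 0.1696 / (0.8304 × 0.06) ≈ 3.1997
Required items = 3.1997 × 16 = 51.20, so 52 items.

52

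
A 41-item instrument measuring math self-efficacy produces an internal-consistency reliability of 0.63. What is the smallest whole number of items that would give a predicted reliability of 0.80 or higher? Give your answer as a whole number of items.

97

Rearranging the Spearman-Brown formula for n,
n = r*(1 − r) / [ r (1 − r*) ]
n = 0.80(1 − 0.63) / [0.63(1 − 0.80)]
n = 0.2960 / 0.1260 ≈ 2.3492
2.3492 × 41 = 96.32 → 97 items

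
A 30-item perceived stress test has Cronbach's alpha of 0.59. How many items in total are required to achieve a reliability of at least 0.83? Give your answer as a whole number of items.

102

n = 0.83(1 − 0.59) / [0.59(1 − 0.83)]
n = 0.3403 / 0.1003 ≈ 3.3928
Items needed = n × 30 = 3.3928 × 30 ≈ 101.78 → round up to 102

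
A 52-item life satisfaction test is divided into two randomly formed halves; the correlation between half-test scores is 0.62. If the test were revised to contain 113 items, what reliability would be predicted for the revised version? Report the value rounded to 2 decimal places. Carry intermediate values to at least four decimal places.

Full-test reliability from the split-half r: r_full = 2(0.62)/(1 + 0.62) = 0.7654
Then adjust to 113 items: n = 113/52 = 2.1731
r_new = n·r_full / (1 + (n − 1)·r_full) = 1.6633 / 1.8979 ≈ 0.8764

0.88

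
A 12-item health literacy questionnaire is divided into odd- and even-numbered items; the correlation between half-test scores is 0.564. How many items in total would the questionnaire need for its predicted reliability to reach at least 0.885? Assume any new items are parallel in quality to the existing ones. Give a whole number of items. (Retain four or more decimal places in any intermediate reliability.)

r_full = 2(0.564)/(1 + 0.564) = 0.7212
Solve Spearman-Brown for n: n = 0.885(1 − 0.7212) / [0.7212(1 − 0.885)] = 2.9750
Required items = 2.9750 × 12 = 35.70, so 36 items.

36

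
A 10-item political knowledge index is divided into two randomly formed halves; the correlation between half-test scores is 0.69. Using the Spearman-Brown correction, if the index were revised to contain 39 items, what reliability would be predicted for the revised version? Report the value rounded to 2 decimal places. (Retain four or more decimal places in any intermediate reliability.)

0.95

Full-test reliability from the split-half r: r_full = 2(0.69)/(1 + 0.69) = 0.8166
Length factor from 10 to 39 items: n = 39/10 = 3.9000
r_new = n·r_full / (1 + (n − 1)·r_full) = 3.1847 / 3.3681 ≈ 0.9455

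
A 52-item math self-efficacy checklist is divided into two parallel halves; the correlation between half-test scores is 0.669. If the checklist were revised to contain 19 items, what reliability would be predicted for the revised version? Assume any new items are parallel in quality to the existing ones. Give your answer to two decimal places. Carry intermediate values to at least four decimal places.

First correct the split-half correlation to full-test reliability: r_full = 2 × 0.669 / (1 + 0.669) ≈ 0.8017
Then adjust to 19 items: n = 19/52 = 0.3654
r_new = n·r_full / (1 + (n − 1)·r_full) = 0.2929 / 0.4912 ≈ 0.5963

0.60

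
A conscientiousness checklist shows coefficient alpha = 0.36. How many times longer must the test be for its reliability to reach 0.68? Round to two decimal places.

Invert Spearman-Brown to solve for n:
n = r_target (1 − r_old) / [ r_old (1 − r_target) ]
n = 0.68 × (1 − 0.36) / [ 0.36 × (1 − 0.68) ]
n = 0.4352 / 0.1152 ≈ 3.7778

3.78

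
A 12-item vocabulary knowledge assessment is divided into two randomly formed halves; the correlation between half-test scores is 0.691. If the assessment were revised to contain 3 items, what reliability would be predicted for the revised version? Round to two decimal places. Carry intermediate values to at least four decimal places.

0.53

Spearman-Brown correction (n = 2): r_full = 2·0.691/(1 + 0.691) = 0.8173
Length factor from 12 to 3 items: n = 3/12 = 0.2500
r_new = n·r_full / (1 + (n − 1)·r_full) = 0.2043 / 0.3870 ≈ 0.5279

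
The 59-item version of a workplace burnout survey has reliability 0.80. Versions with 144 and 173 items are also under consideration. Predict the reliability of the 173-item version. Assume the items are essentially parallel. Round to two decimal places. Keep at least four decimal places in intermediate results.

The 144-item form is not needed; work directly from the 59-item form with n = 173/59 = 2.9322.
r_{173} = n·r / (1 + (n − 1)·r) = 2.3458 / 2.5458 ≈ 0.9214

0.92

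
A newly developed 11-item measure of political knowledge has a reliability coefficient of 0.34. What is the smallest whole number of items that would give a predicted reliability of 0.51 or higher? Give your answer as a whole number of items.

23

n = [0.51 × 0.66] / [0.34 × 0.49]
n = 0.3366 / 0.1666 ≈ 2.0204
So the test needs 2.0204 × 11 ≈ 22.22 items; rounding up, 23.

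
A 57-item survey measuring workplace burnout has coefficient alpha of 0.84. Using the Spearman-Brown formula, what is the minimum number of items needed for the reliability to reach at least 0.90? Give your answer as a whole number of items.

Invert Spearman-Brown to solve for n:
n = r*(1 − r) / [ r (1 − r*) ]
n = 0.90 × (1 − 0.84) / [ 0.84 × (1 − 0.90) ]
n = 0.1440 / 0.0840 ≈ 1.7143
1.7143 × 57 = 97.72 → 98 items

98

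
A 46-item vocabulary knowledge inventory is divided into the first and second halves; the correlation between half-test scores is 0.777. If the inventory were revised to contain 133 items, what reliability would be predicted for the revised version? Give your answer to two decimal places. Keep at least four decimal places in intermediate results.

0.95

Full-test reliability from the split-half r: r_full = 2(0.777)/(1 + 0.777) = 0.8745
Then adjust to 133 items: n = 133/46 = 2.8913
r_new = n·r_full / (1 + (n − 1)·r_full) = 2.5284 / 2.6539 ≈ 0.9527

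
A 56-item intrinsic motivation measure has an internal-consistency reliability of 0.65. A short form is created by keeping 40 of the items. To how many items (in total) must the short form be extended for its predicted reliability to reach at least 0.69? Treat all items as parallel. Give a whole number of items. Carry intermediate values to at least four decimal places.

First, r for the 40-item form: n = 40/56 = 0.7143, so r_40 = 0.7143·0.65/(1 + (0.7143 − 1)·0.65) = 0.5702
Length factor from the short form to reach 0.69: n' = 0.69(1 − 0.5702) / [0.5702(1 − 0.69)] ≈ 1.6777
Items = 1.6777 × 40 ≈ 67.11 → 68

68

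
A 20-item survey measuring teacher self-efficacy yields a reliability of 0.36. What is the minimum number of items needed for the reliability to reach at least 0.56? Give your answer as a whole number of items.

46

Rearranging the Spearman-Brown formula for n,
n = r*(1 − r) / [ r (1 − r*) ]
n = 0.56 × (1 − 0.36) / [ 0.36 × (1 − 0.56) ]
n = 0.3584 / 0.1584 ≈ 2.2626
So the test needs 2.2626 × 20 ≈ 45.25 items; rounding up, 46.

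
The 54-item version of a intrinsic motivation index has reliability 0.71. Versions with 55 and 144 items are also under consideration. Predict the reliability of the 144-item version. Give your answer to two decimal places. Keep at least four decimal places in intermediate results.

0.87

The 55-item form is not needed; work directly from the 54-item form with n = 144/54 = 2.6667.
r_{144} = n·r / (1 + (n − 1)·r) = 1.8934 / 2.1834 ≈ 0.8672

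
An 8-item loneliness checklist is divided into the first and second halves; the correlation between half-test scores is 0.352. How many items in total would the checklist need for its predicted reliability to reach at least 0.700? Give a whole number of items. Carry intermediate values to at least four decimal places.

Corrected full-test reliability: r_full = 2 × 0.352 / (1 + 0.352) ≈ 0.5207
Solve Spearman-Brown for n: n = 0.700(1 − 0.5207) / [0.5207(1 − 0.700)] = 2.1478
Items = 2.1478 × 8 ≈ 17.18 → 18

18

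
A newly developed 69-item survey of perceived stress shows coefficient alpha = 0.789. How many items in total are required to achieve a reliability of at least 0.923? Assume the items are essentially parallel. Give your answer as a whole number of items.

n = 0.923 × (1 − 0.789) / [ 0.789 × (1 − 0.923) ]
n = 0.194753 / 0.060753 ≈ 3.2057
3.2057 × 69 = 221.19 → 222 items

222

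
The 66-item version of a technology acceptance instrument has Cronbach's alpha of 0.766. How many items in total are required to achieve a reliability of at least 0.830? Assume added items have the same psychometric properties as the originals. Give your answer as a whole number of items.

99

Invert Spearman-Brown to solve for n:
n = r_target (1 − r_old) / [ r_old (1 − r_target) ]
n = [0.830 × 0.234] / [0.766 × 0.170]
n = 0.194220 / 0.130220 ≈ 1.4915
So the test needs 1.4915 × 66 ≈ 98.44 items; rounding up, 99.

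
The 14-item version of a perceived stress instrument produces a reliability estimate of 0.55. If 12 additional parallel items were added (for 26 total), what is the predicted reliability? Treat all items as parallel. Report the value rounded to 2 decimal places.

Length ratio n = 26/14 = 1.8571
Apply the Spearman-Brown prophecy formula, r' = nr / [1 + (n − 1)r]:
r_new = (1.8571 × 0.55) / (1 + (1.8571 − 1) × 0.55)
     = 1.0214 / 1.4714 = 0.6942

0.69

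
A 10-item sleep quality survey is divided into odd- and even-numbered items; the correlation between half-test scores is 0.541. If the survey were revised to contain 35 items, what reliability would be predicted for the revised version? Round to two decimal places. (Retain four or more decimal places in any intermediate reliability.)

0.89

Full-test reliability from the split-half r: r_full = 2(0.541)/(1 + 0.541) = 0.7021
Then adjust to 35 items: n = 35/10 = 3.5000
r_new = n·r_full / (1 + (n − 1)·r_full) = 2.4573 / 2.7552 ≈ 0.8919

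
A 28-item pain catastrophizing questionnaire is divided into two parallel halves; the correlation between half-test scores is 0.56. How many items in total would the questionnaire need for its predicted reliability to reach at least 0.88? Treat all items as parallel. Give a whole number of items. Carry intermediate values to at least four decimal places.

81

r_full = 2(0.56)/(1 + 0.56) = 0.7179
Solve Spearman-Brown for n: n = 0.88(1 − 0.7179) / [0.7179(1 − 0.88)] = 2.8816
Items = 2.8816 × 28 ≈ 80.68 → 81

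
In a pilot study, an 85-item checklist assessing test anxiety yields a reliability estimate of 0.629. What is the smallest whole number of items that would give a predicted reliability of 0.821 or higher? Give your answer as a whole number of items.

230

n = 0.821(1 − 0.629) / [0.629(1 − 0.821)]
  = 0.304591 / 0.112591 = 2.7053
So the test needs 2.7053 × 85 ≈ 229.95 items; rounding up, 230.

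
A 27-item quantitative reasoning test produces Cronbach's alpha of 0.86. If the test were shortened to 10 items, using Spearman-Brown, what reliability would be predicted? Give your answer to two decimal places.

0.69

The new length is 10/27 = 0.3704 times the old.
Apply the Spearman-Brown prophecy formula, r' = nr / [1 + (n − 1)r]:
r_new = (0.3704 × 0.86) / (1 + (0.3704 − 1) × 0.86)
     = 0.3185 / 0.4585 = 0.6947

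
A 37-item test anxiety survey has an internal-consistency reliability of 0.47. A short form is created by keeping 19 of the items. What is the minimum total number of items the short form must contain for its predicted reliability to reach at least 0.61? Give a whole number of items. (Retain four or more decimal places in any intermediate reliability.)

66

First, r for the 19-item form: n = 19/37 = 0.5135, so r_19 = 0.5135·0.47/(1 + (0.5135 − 1)·0.47) = 0.3129
Then solve for n' with r_old = 0.3129, r_target = 0.61: n' = 0.61(1 − 0.3129)/[0.3129(1 − 0.61)] = 3.4346
Items = 3.4346 × 19 ≈ 65.26 → 66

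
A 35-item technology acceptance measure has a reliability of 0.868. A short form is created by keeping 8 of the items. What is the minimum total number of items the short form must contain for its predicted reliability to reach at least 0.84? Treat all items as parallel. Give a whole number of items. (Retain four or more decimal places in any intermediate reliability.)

First, r for the 8-item form: n = 8/35 = 0.2286, so r_8 = 0.2286·0.868/(1 + (0.2286 − 1)·0.868) = 0.6005
Length factor from the short form to reach 0.84: n' = 0.84(1 − 0.6005) / [0.6005(1 − 0.84)] ≈ 3.4927
Items = 3.4927 × 8 ≈ 27.94 → 28

28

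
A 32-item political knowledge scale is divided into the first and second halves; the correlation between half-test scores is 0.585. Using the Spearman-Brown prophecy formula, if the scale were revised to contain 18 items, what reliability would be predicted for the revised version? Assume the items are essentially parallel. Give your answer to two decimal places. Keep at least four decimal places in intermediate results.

0.61

Full-test reliability from the split-half r: r_full = 2(0.585)/(1 + 0.585) = 0.7382
Length factor from 32 to 18 items: n = 18/32 = 0.5625
r_new = n·r_full / (1 + (n − 1)·r_full) = 0.4152 / 0.6770 ≈ 0.6133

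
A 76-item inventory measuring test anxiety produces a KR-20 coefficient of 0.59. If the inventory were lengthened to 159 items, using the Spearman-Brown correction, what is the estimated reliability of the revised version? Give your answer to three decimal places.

The new length is 159/76 = 2.0921 times the old.
Spearman-Brown: r_new = n·r / (1 + (n − 1)·r)
r_new = (2.0921 × 0.59) / (1 + (2.0921 − 1) × 0.59)
     = 1.2343 / 1.6443 = 0.7507

0.751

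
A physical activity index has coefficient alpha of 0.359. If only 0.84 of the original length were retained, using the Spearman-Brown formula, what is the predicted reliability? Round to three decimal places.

0.320

r_new = 0.84·0.359 / [1 + (0.84 − 1)·0.359]
r_new = 0.3016 / 0.9426 ≈ 0.3200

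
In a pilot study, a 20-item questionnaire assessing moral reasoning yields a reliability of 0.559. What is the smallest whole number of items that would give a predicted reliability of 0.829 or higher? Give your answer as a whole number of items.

n = 0.829(1 − 0.559) / [0.559(1 − 0.829)]
n = 0.365589 / 0.095589 ≈ 3.8246
Items needed = n × 20 = 3.8246 × 20 ≈ 76.49 → round up to 77

77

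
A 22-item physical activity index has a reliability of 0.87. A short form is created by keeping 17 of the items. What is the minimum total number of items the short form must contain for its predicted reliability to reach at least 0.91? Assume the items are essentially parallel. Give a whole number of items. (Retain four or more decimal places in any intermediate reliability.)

34

Short-form reliability: n = 17/22 = 0.7727; r_17 = n·r/(1+(n−1)r) ≈ 0.8380
Then solve for n' with r_old = 0.8380, r_target = 0.91: n' = 0.91(1 − 0.8380)/[0.8380(1 − 0.91)] = 1.9547
Items = 1.9547 × 17 ≈ 33.23 → 34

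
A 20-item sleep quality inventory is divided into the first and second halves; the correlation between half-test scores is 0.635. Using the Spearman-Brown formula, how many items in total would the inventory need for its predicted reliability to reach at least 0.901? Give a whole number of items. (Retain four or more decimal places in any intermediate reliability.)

Corrected full-test reliability: r_full = 2 × 0.635 / (1 + 0.635) ≈ 0.7768
Solve Spearman-Brown for n: n = 0.901(1 − 0.7768) / [0.7768(1 − 0.901)] = 2.6150
Required items = 2.6150 × 20 = 52.30, so 53 items.

53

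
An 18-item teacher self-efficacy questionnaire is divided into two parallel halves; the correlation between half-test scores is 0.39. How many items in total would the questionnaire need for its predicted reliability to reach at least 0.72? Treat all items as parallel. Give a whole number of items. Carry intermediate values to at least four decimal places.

37

r_full = 2(0.39)/(1 + 0.39) = 0.5612
Solve Spearman-Brown for n: n = 0.72(1 − 0.5612) / [0.5612(1 − 0.72)] = 2.0106
Required items = 2.0106 × 18 = 36.19, so 37 items.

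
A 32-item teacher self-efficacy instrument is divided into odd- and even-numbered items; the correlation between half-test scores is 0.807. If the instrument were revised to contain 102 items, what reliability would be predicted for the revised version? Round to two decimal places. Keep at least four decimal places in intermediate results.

Spearman-Brown correction (n = 2): r_full = 2·0.807/(1 + 0.807) = 0.8932
Then adjust to 102 items: n = 102/32 = 3.1875
r_new = n·r_full / (1 + (n − 1)·r_full) = 2.8471 / 2.9539 ≈ 0.9638

0.96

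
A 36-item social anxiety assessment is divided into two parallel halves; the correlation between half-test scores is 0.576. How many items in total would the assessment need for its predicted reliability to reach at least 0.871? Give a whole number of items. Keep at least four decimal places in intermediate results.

90

r_full = 2(0.576)/(1 + 0.576) = 0.7310
Solve Spearman-Brown for n: n = 0.871(1 − 0.7310) / [0.7310(1 − 0.871)] = 2.4846
Required items = 2.4846 × 36 = 89.45, so 90 items.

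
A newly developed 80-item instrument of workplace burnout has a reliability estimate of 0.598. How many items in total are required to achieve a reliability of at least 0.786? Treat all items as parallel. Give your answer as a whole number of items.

n = [0.786 × 0.402] / [0.598 × 0.214]
n = 0.315972 / 0.127972 ≈ 2.4691
So the test needs 2.4691 × 80 ≈ 197.53 items; rounding up, 198.

198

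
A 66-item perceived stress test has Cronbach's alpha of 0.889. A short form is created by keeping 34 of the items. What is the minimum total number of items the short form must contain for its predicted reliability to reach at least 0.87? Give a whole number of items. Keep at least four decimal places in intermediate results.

First, r for the 34-item form: n = 34/66 = 0.5152, so r_34 = 0.5152·0.889/(1 + (0.5152 − 1)·0.889) = 0.8049
Length factor from the short form to reach 0.87: n' = 0.87(1 − 0.8049) / [0.8049(1 − 0.87)] ≈ 1.6222
Total items = 1.6222 × 34 = 55.15, rounded up to 56.

56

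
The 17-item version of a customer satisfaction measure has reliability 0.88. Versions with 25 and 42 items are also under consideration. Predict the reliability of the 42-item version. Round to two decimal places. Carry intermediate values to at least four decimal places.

The 25-item form is not needed; work directly from the 17-item form with n = 42/17 = 2.4706.
r_{42} = n·r / (1 + (n − 1)·r) = 2.1741 / 2.2941 ≈ 0.9477

0.95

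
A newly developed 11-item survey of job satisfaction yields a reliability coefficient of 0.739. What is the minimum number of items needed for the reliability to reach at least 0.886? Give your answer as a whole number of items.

n = [0.886 × 0.261] / [0.739 × 0.114]
  = 0.231246 / 0.084246 = 2.7449
Items needed = n × 11 = 2.7449 × 11 ≈ 30.19 → round up to 31

31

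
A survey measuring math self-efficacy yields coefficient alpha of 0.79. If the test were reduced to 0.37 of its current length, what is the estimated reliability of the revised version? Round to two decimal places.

0.58

Spearman-Brown: r_new = n·r / (1 + (n − 1)·r)
r_new = (0.37 × 0.79) / (1 + (0.37 − 1) × 0.79)
     = 0.2923 / 0.5023 = 0.5819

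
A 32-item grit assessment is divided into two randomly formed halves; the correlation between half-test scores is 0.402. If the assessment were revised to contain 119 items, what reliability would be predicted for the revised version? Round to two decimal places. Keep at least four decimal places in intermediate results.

First correct the split-half correlation to full-test reliability: r_full = 2 × 0.402 / (1 + 0.402) ≈ 0.5735
Then adjust to 119 items: n = 119/32 = 3.7188
r_new = n·r_full / (1 + (n − 1)·r_full) = 2.1327 / 2.5592 ≈ 0.8333

0.83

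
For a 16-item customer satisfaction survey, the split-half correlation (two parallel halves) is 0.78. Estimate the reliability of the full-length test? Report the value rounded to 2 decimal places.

0.88

Each half is half the length of the full test, so the full test is n = 2 times a half.
r_full = 2(0.78) / (1 + 0.78)
r_full = 1.5600 / 1.7800 ≈ 0.8764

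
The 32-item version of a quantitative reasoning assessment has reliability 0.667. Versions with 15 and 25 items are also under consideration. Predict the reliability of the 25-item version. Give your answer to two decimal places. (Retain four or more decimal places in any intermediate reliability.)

The 15-item form is not needed; work directly from the 32-item form with n = 25/32 = 0.7812.
r_{25} = n·r / (1 + (n − 1)·r) = 0.5211 / 0.8541 ≈ 0.6101

0.61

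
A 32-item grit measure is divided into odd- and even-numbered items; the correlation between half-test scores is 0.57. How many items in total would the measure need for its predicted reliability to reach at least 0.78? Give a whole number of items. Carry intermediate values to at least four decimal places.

43

Corrected full-test reliability: r_full = 2 × 0.57 / (1 + 0.57) ≈ 0.7261
Solve Spearman-Brown for n: n = 0.78(1 − 0.7261) / [0.7261(1 − 0.78)] = 1.3374
Required items = 1.3374 × 32 = 42.80, so 43 items.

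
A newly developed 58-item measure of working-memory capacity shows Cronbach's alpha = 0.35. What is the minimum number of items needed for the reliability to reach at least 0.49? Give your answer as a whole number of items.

Rearranging the Spearman-Brown formula for n,
n = r*(1 − r) / [ r (1 − r*) ]
n = [0.49 × 0.65] / [0.35 × 0.51]
  = 0.3185 / 0.1785 = 1.7843
So the test needs 1.7843 × 58 ≈ 103.49 items; rounding up, 104.

104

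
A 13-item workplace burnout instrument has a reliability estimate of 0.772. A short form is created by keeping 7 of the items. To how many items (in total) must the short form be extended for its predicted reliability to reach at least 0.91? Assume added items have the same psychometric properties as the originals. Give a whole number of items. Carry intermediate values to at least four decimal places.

39

Short-form reliability: n = 7/13 = 0.5385; r_7 = n·r/(1+(n−1)r) ≈ 0.6458
Length factor from the short form to reach 0.91: n' = 0.91(1 − 0.6458) / [0.6458(1 − 0.91)] ≈ 5.5456
Items = 5.5456 × 7 ≈ 38.82 → 39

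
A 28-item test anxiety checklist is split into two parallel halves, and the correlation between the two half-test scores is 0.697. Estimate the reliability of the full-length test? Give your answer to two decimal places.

0.82

The full test is twice the length of either half (n = 2).
r_full = 2r_hh / (1 + r_hh) = 2 × 0.697 / (1 + 0.697)
r_full = 1.3940 / 1.6970 ≈ 0.8214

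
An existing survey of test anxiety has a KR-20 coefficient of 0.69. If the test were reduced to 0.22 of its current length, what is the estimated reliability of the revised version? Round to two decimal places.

0.33

By Spearman-Brown, r_new = n r / (1 + (n − 1) r).
r_new = (0.22 × 0.69) / (1 + (0.22 − 1) × 0.69)
r_new = 0.1518 / 0.4618 ≈ 0.3287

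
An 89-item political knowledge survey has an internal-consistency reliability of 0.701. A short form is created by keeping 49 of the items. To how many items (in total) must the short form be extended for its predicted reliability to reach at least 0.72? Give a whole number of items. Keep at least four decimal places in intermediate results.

98

Short-form reliability: n = 49/89 = 0.5506; r_49 = n·r/(1+(n−1)r) ≈ 0.5635
Length factor from the short form to reach 0.72: n' = 0.72(1 − 0.5635) / [0.5635(1 − 0.72)] ≈ 1.9919
Items = 1.9919 × 49 ≈ 97.60 → 98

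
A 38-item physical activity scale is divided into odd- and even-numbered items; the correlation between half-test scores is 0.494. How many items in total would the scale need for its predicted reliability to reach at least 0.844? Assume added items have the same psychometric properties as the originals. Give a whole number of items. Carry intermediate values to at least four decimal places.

r_full = 2(0.494)/(1 + 0.494) = 0.6613
Solve Spearman-Brown for n: n = 0.844(1 − 0.6613) / [0.6613(1 − 0.844)] = 2.7710
Items = 2.7710 × 38 ≈ 105.30 → 106

106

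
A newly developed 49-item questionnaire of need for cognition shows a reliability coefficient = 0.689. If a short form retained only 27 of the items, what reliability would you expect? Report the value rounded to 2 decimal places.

0.55

The new length is 27/49 = 0.551 times the old.
r_new = 0.551·0.689 / [1 + (0.551 − 1)·0.689]
     = 0.3796 / 0.6906 = 0.5497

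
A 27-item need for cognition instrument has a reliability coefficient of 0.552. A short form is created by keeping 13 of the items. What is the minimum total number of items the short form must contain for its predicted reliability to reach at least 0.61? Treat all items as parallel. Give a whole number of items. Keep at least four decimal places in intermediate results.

First, r for the 13-item form: n = 13/27 = 0.4815, so r_13 = 0.4815·0.552/(1 + (0.4815 − 1)·0.552) = 0.3724
Then solve for n' with r_old = 0.3724, r_target = 0.61: n' = 0.61(1 − 0.3724)/[0.3724(1 − 0.61)] = 2.6360
Items = 2.6360 × 13 ≈ 34.27 → 35

35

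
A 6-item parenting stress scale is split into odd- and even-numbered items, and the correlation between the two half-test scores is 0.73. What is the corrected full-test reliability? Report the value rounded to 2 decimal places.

0.84

Each half is half the length of the full test, so the full test is n = 2 times a half.
r_full = 2r_hh / (1 + r_hh) = 2 × 0.73 / (1 + 0.73)
       = 1.4600 / 1.7300 = 0.8439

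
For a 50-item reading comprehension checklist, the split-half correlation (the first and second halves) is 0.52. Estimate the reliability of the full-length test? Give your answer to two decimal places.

The full test is twice the length of either half (n = 2).
r_full = 2(0.52) / (1 + 0.52)
       = 1.0400 / 1.5200 = 0.6842

0.68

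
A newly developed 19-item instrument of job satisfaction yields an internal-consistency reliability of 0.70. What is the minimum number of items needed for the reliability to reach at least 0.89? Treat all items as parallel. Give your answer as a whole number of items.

Invert Spearman-Brown to solve for n:
n = r_target (1 − r_old) / [ r_old (1 − r_target) ]
n = 0.89 × (1 − 0.70) / [ 0.70 × (1 − 0.89) ]
  = 0.2670 / 0.0770 = 3.4675
So the test needs 3.4675 × 19 ≈ 65.88 items; rounding up, 66.

66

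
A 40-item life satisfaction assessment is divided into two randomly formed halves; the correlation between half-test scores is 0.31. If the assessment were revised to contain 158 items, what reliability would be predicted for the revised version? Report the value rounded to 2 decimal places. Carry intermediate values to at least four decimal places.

Full-test reliability from the split-half r: r_full = 2(0.31)/(1 + 0.31) = 0.4733
Then adjust to 158 items: n = 158/40 = 3.9500
r_new = n·r_full / (1 + (n − 1)·r_full) = 1.8695 / 2.3962 ≈ 0.7802

0.78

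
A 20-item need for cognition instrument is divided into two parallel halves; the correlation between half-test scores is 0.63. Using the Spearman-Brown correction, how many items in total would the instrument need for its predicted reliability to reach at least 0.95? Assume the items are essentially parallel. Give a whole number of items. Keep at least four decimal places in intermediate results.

Corrected full-test reliability: r_full = 2 × 0.63 / (1 + 0.63) ≈ 0.7730
n = r_tgt(1 − r_full) / [r_full(1 − r_tgt)] = 0.95 × 0.2270 / (0.7730 × 0.05) ≈ 5.5796
Required items = 5.5796 × 20 = 111.59, so 112 items.

112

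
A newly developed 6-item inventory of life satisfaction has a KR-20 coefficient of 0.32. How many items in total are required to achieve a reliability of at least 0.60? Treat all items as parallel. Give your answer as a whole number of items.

20

n = 0.60(1 − 0.32) / [0.32(1 − 0.60)]
  = 0.4080 / 0.1280 = 3.1875
3.1875 × 6 = 19.12 → 20 items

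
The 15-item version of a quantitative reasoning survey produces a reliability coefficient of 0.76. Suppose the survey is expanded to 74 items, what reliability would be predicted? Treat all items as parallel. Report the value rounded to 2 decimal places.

0.94

n = 74/15 = 4.9333
By Spearman-Brown, r_new = n r / (1 + (n − 1) r).
r_new = 4.9333·0.76 / [1 + (4.9333 − 1)·0.76]
     = 3.7493 / 3.9893 = 0.9398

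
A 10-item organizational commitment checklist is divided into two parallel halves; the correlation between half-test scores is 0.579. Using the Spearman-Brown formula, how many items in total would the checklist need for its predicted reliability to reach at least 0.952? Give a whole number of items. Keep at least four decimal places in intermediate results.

Corrected full-test reliability: r_full = 2 × 0.579 / (1 + 0.579) ≈ 0.7334
Solve Spearman-Brown for n: n = 0.952(1 − 0.7334) / [0.7334(1 − 0.952)] = 7.2097
Items = 7.2097 × 10 ≈ 72.10 → 73

73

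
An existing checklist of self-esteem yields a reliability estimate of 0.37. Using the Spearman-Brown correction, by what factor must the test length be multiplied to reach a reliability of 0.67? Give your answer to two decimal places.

n = [0.67 × 0.63] / [0.37 × 0.33]
  = 0.4221 / 0.1221 = 3.4570

3.46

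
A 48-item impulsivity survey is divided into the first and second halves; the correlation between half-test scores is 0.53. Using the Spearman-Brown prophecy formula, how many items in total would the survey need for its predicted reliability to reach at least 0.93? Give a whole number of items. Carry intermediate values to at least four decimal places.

r_full = 2(0.53)/(1 + 0.53) = 0.6928
Solve Spearman-Brown for n: n = 0.93(1 − 0.6928) / [0.6928(1 − 0.93)] = 5.8911
Required items = 5.8911 × 48 = 282.77, so 283 items.

283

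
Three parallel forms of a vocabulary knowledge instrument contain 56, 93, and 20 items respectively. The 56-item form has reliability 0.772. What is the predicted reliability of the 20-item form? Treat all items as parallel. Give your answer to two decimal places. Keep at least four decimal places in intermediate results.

0.55

Only the ratio of lengths matters: n = 20/56 = 0.3571
r_{20} = n·r / (1 + (n − 1)·r) = 0.2757 / 0.5037 ≈ 0.5473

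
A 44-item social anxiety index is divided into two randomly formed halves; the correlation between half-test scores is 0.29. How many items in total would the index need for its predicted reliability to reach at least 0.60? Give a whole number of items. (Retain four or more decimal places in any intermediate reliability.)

r_full = 2(0.29)/(1 + 0.29) = 0.4496
n = r_tgt(1 − r_full) / [r_full(1 − r_tgt)] = 0.60 × 0.5504 / (0.4496 × 0.40) ≈ 1.8363
Items = 1.8363 × 44 ≈ 80.80 → 81

81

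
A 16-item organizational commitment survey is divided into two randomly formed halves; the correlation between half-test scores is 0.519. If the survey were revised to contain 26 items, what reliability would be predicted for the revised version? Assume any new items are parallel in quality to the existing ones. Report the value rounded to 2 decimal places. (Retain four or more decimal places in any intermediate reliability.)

Full-test reliability from the split-half r: r_full = 2(0.519)/(1 + 0.519) = 0.6833
Then adjust to 26 items: n = 26/16 = 1.6250
r_new = n·r_full / (1 + (n − 1)·r_full) = 1.1104 / 1.4271 ≈ 0.7781

0.78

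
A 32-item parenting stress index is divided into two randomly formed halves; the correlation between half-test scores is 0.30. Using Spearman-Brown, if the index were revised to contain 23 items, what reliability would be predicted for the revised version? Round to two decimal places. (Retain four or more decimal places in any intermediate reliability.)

0.38

Full-test reliability from the split-half r: r_full = 2(0.30)/(1 + 0.30) = 0.4615
Length factor from 32 to 23 items: n = 23/32 = 0.7188
r_new = n·r_full / (1 + (n − 1)·r_full) = 0.3317 / 0.8702 ≈ 0.3812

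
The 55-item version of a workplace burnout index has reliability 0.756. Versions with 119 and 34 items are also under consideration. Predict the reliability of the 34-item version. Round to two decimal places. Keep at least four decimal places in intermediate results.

The 119-item form is not needed; work directly from the 55-item form with n = 34/55 = 0.6182.
r_{34} = n·r / (1 + (n − 1)·r) = 0.4674 / 0.7114 ≈ 0.6570

0.66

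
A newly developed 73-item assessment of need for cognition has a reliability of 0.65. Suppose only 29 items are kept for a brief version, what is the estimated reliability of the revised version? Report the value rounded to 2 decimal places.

The new length is 29/73 = 0.3973 times the old.
Apply the Spearman-Brown prophecy formula, r' = nr / [1 + (n − 1)r]:
r_new = 0.3973·0.65 / [1 + (0.3973 − 1)·0.65]
r_new = 0.2582 / 0.6082 ≈ 0.4245

0.42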